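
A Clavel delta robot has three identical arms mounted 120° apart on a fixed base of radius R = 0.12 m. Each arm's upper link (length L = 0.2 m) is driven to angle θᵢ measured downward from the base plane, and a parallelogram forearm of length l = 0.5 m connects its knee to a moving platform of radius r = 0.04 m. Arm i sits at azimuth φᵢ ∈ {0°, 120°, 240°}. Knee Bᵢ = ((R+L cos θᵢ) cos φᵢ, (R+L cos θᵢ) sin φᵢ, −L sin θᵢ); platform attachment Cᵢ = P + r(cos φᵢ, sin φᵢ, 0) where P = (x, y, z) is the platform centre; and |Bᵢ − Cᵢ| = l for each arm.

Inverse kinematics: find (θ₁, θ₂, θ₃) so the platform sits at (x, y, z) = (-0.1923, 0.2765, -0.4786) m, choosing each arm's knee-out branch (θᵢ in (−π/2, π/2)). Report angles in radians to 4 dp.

φ1=0.0° → target in arm frame (-0.1923, 0.2765)
  e−x'=0.2723;  (l²−L²−(e−x')²−y'²−z²)/2L = -0.4241
  √(A²+B²)=0.5506;  θ1 = -1.0535+2.4501 ≈ 1.3965
rotate P by −φ2: (0.3356, 0.0283, -0.4786)
  A=-0.2556, B=-0.4786, C=(l²−L²−A²−y'²−z²)/(2L)=-0.2130
  γ=atan2(-0.4786,-0.2556)=-2.0613;  ψ=arccos(-0.3925)=1.9742;  θ2=γ+ψ≈-0.0871
rotate P by −φ3: (-0.1433, -0.3048, -0.4786)
  A cos θ + B sin θ = C:  0.2233·cos θ + -0.4786·sin θ = -0.4045
  γ=atan2(-0.4786,0.2233)=-1.1342;  ψ=arccos(-0.7660)=2.4434;  θ3=γ+ψ≈1.3091

θ₁ = 1.3965, θ₂ = -0.0871, θ₃ = 1.3091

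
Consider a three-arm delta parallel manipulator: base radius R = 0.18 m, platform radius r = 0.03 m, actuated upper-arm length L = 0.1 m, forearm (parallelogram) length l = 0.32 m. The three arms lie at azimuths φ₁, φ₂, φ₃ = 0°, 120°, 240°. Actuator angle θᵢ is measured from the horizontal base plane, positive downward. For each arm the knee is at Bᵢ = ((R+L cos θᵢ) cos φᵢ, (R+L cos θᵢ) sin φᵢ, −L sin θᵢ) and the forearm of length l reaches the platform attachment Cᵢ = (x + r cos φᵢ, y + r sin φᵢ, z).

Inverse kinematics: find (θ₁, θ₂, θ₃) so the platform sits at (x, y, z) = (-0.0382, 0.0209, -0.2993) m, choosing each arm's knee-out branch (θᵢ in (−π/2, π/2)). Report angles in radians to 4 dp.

θ₁ = 1.0475, θ₂ = 0.5240, θ₃ = 0.7857

arm 1 (φ=0.0°): x'=-0.0382, y'=0.0209
  e−x'=0.1882;  (l²−L²−(e−x')²−y'²−z²)/2L = -0.1652
  θ1 = atan2(B,A) + arccos(C/0.3536) = 1.0475
φ2=120.0° → target in arm frame (0.0372, 0.0226)
  e−x'=0.1128;  (l²−L²−(e−x')²−y'²−z²)/2L = -0.0521
  θ2 = atan2(B,A) + arccos(C/0.3199) = 0.5240
arm 3 (φ=240.0°): x'=0.0010, y'=-0.0435
  A cos θ + B sin θ = C:  0.1490·cos θ + -0.2993·sin θ = -0.1064
  θ3 = atan2(B,A) + arccos(C/0.3343) = 0.7857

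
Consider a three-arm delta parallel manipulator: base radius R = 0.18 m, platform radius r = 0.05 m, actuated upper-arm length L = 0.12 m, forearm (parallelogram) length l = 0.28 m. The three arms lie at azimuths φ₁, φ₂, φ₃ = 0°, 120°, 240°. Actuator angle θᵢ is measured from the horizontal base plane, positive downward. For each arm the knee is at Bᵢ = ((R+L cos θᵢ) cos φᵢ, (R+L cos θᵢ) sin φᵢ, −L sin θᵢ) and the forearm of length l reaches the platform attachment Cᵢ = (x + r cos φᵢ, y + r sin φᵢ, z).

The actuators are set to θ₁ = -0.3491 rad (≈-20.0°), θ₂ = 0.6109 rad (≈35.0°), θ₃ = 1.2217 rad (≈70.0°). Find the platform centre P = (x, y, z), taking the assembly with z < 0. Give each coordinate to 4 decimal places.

(0.0932, 0.0533, -0.1896)

φ1=0.0°: virtual centre (0.2428, 0.0000, 0.0410), radius l
centre 2 = (0.2283·cos120.0°, 0.2283·sin120.0°, -0.0688) = (-0.1141, 0.1977, -0.0688)
arm 3 at φ=240.0°: ρ3 = 0.1710;  centre 3 = (-0.0855, -0.1481, -0.1128)
|centre ₂|²−|centre ₁|² = -0.0038;  |centre ₃|²−|centre ₁|² = -0.0186
[-0.7138 0.3954 -0.2198]·P = -0.0038;  [-0.6566 -0.2963 -0.3076]·P = -0.0186
det = 0.4711;  x = 0.0180+-0.3964z,  y = 0.0230+-0.1598z
sphere 1 gives Az²+Bz+C=0 with A=1.1827, B=0.0887, C=-0.0257;  B²−4AC=0.1293;  roots -0.1896, 0.1145;  negative root z = -0.1896
x = 0.0932, y = 0.0533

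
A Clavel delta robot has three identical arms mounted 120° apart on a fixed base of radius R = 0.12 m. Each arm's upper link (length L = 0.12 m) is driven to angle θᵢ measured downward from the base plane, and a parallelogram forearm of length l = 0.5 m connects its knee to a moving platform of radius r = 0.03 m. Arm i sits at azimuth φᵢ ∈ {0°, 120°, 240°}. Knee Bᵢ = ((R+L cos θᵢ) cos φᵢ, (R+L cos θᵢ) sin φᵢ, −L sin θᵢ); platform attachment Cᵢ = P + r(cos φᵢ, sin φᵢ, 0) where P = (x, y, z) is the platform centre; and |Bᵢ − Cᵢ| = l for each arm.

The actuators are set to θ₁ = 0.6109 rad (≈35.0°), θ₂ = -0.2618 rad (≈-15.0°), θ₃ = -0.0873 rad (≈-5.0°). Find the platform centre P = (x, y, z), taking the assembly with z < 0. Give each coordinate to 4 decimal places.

(-0.1421, 0.0252, -0.4433)

arm 1 at φ=0.0°: ρ1 = 0.1883;  O1 = (0.1883, 0.0000, -0.0688)
arm 2 at φ=120.0°: ρ2 = 0.2059;  O2 = (-0.1030, 0.1783, 0.0311)
φ3=240.0°: virtual centre (-0.1048, -0.1815, 0.0105), radius l
|O₂|²−|O₁|² = 0.0032;  |O₃|²−|O₁|² = 0.0038
linear system: -0.5825x+0.3566y = 0.0032−0.1998z; -0.5861x+-0.3629y = 0.0038−0.1586z
Cramer: x(z) = -0.0060+0.3070z;  y(z) = -0.0009-0.0588z
sphere 1 gives Az²+Bz+C=0 with A=1.0977, B=0.0185, C=-0.2075;  B²−4AC=0.9115;  roots -0.4433, 0.4265;  negative root z = -0.4433
x = -0.1421, y = 0.0252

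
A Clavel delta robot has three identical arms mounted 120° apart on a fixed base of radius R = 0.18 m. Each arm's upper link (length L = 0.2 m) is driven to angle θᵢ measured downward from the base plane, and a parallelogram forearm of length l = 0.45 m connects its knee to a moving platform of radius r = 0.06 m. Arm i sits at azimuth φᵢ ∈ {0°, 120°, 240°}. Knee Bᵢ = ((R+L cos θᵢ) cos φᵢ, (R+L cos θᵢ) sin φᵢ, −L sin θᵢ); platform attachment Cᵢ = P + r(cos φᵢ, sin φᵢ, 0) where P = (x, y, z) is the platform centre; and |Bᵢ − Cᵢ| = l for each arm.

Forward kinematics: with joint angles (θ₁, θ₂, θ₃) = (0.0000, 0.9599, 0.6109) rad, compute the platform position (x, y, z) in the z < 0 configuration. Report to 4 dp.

centre 1 = (0.3200·cos0.0°, 0.3200·sin0.0°, 0.0000) = (0.3200, 0.0000, 0.0000)
centre 2 = (0.2347·cos120.0°, 0.2347·sin120.0°, -0.1638) = (-0.1174, 0.2033, -0.1638)
φ3=240.0°: virtual centre (-0.1419, -0.2458, -0.1147), radius l
subtract pairs → two planes through P
plane₁₂: -0.8747x+0.4065y+-0.3277z = -0.0205
Cramer: x(z) = 0.0169-0.3157z;  y(z) = -0.0140+0.1266z
sphere 1 gives Az²+Bz+C=0 with A=1.1157, B=0.1879, C=-0.1104;  B²−4AC=0.5281;  roots -0.4098, 0.2415;  negative root z = -0.4098
x = 0.1463, y = -0.0659

(0.1463, -0.0659, -0.4098)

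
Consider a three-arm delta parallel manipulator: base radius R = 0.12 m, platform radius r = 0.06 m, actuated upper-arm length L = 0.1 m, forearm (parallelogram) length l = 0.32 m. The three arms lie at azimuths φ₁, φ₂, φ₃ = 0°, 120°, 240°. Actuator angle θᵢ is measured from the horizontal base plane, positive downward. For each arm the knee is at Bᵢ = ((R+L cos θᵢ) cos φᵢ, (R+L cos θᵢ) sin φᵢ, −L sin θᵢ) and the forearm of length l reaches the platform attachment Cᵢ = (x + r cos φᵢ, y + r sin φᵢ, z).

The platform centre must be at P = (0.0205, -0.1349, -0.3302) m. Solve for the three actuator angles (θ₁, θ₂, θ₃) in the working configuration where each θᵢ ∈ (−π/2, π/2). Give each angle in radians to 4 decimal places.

θ₁ = 0.6980, θ₂ = 1.3089, θ₃ = 0.2613

rotate P by −φ1: (0.0205, -0.1349, -0.3302)
  A=0.0395, B=-0.3302, C=(l²−L²−A²−y'²−z²)/(2L)=-0.1820
  √(A²+B²)=0.3326;  θ1 = -1.4517+2.1497 ≈ 0.6980
rotate P by −φ2: (-0.1271, 0.0497, -0.3302)
  A cos θ + B sin θ = C:  0.1871·cos θ + -0.3302·sin θ = -0.2705
  γ=atan2(-0.3302,0.1871)=-1.0553;  ψ=arccos(-0.7128)=2.3642;  θ2=γ+ψ≈1.3089
rotate P by −φ3: (0.1066, 0.0852, -0.3302)
  e−x'=-0.0466;  (l²−L²−(e−x')²−y'²−z²)/2L = -0.1303
  θ3 = atan2(B,A) + arccos(C/0.3335) = 0.2613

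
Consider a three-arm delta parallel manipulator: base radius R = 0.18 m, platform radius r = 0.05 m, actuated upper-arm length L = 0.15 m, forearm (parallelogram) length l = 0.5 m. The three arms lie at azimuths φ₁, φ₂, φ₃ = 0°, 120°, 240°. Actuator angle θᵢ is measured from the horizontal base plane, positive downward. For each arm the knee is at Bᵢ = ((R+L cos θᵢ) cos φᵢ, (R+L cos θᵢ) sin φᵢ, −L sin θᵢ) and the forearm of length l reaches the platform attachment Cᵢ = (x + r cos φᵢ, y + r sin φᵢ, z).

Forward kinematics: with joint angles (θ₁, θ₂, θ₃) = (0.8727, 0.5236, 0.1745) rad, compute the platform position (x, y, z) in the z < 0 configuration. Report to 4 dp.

(-0.1013, -0.0544, -0.4886)

φ1=0.0°: virtual centre (0.2264, 0.0000, -0.1149), radius l
φ2=120.0°: virtual centre (-0.1300, 0.2251, -0.0750), radius l
φ3=240.0°: virtual centre (-0.1389, -0.2405, -0.0260), radius l
subtract pairs → two planes through P
linear system: -0.7127x+0.4502y = 0.0087−0.0798z; -0.7306x+-0.4810y = 0.0133−0.1777z
det = 0.6717;  x = -0.0152+0.1763z,  y = -0.0047+0.1018z
into |P−S₁|² = l²: 1.0414z² + 0.1437z + -0.1784 = 0;  Δ = 0.7638;  z = -0.4886 or 0.3506 → z<0 root = -0.4886
x = -0.1013, y = -0.0544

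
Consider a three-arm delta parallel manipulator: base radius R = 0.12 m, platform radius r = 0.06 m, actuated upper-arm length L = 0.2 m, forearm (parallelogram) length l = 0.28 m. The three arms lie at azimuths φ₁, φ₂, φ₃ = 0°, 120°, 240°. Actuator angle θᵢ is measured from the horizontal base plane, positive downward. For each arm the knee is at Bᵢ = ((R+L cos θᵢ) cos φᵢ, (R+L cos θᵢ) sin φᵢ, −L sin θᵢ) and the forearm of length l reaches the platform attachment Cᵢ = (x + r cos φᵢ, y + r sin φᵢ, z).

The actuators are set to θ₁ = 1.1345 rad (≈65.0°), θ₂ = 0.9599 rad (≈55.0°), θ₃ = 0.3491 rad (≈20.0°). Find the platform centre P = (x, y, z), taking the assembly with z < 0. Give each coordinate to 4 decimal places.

φ1=0.0°: virtual centre (0.1445, 0.0000, -0.1813), radius l
φ2=120.0°: virtual centre (-0.0874, 0.1513, -0.1638), radius l
φ3=240.0°: virtual centre (-0.1240, -0.2147, -0.0684), radius l
|S₂|²−|S₁|² = 0.0036;  |S₃|²−|S₁|² = 0.0124
linear system: -0.4638x+0.3026y = 0.0036−0.0349z; -0.5370x+-0.4294y = 0.0124−0.2257z
Cramer: x(z) = -0.0147+0.2303z;  y(z) = -0.0105+0.2376z
into |P−S₁|² = l²: 1.1095z² + 0.2842z + -0.0201 = 0;  Δ = 0.1699;  z = -0.3138 or 0.0577 → z<0 root = -0.3138
x = -0.0870, y = -0.0851

(-0.0870, -0.0851, -0.3138)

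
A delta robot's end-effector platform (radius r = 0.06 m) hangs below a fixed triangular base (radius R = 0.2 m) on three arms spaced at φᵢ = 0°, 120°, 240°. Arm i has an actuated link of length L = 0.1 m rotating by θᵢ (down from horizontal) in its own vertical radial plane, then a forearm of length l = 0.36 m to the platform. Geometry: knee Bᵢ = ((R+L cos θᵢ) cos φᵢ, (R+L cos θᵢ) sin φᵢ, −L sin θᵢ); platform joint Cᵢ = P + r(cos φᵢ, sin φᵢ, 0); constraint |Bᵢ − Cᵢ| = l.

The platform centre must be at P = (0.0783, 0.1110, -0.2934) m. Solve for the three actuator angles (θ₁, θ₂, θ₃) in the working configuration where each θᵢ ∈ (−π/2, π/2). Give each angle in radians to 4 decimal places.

arm 1 (φ=0.0°): x'=0.0783, y'=0.1110
  A=0.0617, B=-0.2934, C=(l²−L²−A²−y'²−z²)/(2L)=0.0869
  θ1 = atan2(B,A) + arccos(C/0.2998) = -0.0869
rotate P by −φ2: (0.0570, -0.1233, -0.2934)
  e−x'=0.0830;  (l²−L²−(e−x')²−y'²−z²)/2L = 0.0571
  √(A²+B²)=0.3049;  θ2 = -1.2950+1.3824 ≈ 0.0874
arm 3 (φ=240.0°): x'=-0.1353, y'=0.0123
  A cos θ + B sin θ = C:  0.2753·cos θ + -0.2934·sin θ = -0.2121
  γ=atan2(-0.2934,0.2753)=-0.8173;  ψ=arccos(-0.5271)=2.1260;  θ3=γ+ψ≈1.3087

θ₁ = -0.0869, θ₂ = 0.0874, θ₃ = 1.3087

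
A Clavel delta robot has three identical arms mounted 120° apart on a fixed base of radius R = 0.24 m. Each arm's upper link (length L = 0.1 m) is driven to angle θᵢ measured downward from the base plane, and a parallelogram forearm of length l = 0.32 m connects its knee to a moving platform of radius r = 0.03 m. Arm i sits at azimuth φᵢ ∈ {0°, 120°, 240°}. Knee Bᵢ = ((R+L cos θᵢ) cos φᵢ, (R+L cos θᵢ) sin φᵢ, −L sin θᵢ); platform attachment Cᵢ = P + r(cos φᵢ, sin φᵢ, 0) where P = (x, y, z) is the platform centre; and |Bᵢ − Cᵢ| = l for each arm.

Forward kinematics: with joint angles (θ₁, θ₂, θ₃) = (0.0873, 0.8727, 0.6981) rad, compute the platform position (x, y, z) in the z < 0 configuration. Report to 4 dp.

(0.0381, -0.0103, -0.1778)

S1 = (0.3096·cos0.0°, 0.3096·sin0.0°, -0.0087) = (0.3096, 0.0000, -0.0087)
S2 = (0.2743·cos120.0°, 0.2743·sin120.0°, -0.0766) = (-0.1371, 0.2375, -0.0766)
φ3=240.0°: virtual centre (-0.1433, -0.2482, -0.0643), radius l
eliminate P² terms by subtracting sphere 1 from 2 and 3
linear system: -0.8935x+0.4751y = -0.0148−-0.1358z; -0.9058x+-0.4964y = -0.0097−-0.1111z
Cramer: x(z) = 0.0137-0.1375z;  y(z) = -0.0055+0.0271z
quadratic in z: (1.0197)z²+(0.0985)z+(-0.0147)=0, √Δ=0.2641 → z ∈ {-0.1778, 0.0812}; z = -0.1778 (taking z<0)
x = 0.0381, y = -0.0103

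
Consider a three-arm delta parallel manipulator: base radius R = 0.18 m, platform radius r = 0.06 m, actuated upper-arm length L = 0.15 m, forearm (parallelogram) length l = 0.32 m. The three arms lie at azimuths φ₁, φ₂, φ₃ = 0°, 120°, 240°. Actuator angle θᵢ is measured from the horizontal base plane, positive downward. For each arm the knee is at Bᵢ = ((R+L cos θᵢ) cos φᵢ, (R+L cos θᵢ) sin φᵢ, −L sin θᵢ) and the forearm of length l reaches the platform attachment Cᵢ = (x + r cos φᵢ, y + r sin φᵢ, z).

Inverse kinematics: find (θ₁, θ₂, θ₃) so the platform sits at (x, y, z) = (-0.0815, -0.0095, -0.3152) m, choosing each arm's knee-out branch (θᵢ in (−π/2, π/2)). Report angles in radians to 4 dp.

rotate P by −φ1: (-0.0815, -0.0095, -0.3152)
  A cos θ + B sin θ = C:  0.2015·cos θ + -0.3152·sin θ = -0.2005
  θ1 = atan2(B,A) + arccos(C/0.3741) = 1.1344
φ2=120.0° → target in arm frame (0.0325, 0.0753)
  A=0.0875, B=-0.3152, C=(l²−L²−A²−y'²−z²)/(2L)=-0.1093
  γ=atan2(-0.3152,0.0875)=-1.3001;  ψ=arccos(-0.3340)=1.9114;  θ2=γ+ψ≈0.6113
φ3=240.0° → target in arm frame (0.0490, -0.0658)
  e−x'=0.0710;  (l²−L²−(e−x')²−y'²−z²)/2L = -0.0961
  √(A²+B²)=0.3231;  θ3 = -1.3492+1.8728 ≈ 0.5236

θ₁ = 1.1344, θ₂ = 0.6113, θ₃ = 0.5236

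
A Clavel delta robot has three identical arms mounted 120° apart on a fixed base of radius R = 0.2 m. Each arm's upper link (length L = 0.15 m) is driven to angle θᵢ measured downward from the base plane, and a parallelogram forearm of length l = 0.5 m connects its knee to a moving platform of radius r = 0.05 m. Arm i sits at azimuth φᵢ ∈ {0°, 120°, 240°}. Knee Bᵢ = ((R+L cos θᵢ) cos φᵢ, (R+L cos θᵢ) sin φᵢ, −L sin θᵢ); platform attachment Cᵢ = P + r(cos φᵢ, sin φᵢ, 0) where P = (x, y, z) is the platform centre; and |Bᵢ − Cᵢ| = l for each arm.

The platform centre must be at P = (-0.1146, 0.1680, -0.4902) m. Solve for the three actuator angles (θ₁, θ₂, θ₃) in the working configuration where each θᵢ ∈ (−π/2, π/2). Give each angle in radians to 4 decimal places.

arm 1 (φ=0.0°): x'=-0.1146, y'=0.1680
  A cos θ + B sin θ = C:  0.2646·cos θ + -0.4902·sin θ = -0.3701
  θ1 = atan2(B,A) + arccos(C/0.5571) = 1.2217
rotate P by −φ2: (0.2028, 0.0152, -0.4902)
  e−x'=-0.0528;  (l²−L²−(e−x')²−y'²−z²)/2L = -0.0527
  γ=atan2(-0.4902,-0.0528)=-1.6781;  ψ=arccos(-0.1069)=1.6779;  θ2=γ+ψ≈-0.0002
rotate P by −φ3: (-0.0882, -0.1832, -0.4902)
  A cos θ + B sin θ = C:  0.2382·cos θ + -0.4902·sin θ = -0.3437
  √(A²+B²)=0.5450;  θ3 = -1.1185+2.2532 ≈ 1.1347

θ₁ = 1.2217, θ₂ = -0.0002, θ₃ = 1.1347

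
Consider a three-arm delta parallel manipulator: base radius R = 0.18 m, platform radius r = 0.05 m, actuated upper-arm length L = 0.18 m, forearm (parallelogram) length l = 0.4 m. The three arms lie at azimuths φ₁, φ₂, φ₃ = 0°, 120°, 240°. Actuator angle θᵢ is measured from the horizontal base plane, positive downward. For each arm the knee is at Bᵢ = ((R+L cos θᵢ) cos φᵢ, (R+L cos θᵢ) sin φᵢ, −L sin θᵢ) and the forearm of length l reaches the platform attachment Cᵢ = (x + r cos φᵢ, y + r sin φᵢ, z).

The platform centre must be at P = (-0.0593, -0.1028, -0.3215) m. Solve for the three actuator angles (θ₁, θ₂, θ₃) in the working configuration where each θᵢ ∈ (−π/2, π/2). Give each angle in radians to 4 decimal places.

rotate P by −φ1: (-0.0593, -0.1028, -0.3215)
  A=0.1893, B=-0.3215, C=(l²−L²−A²−y'²−z²)/(2L)=-0.0616
  √(A²+B²)=0.3731;  θ1 = -1.0387+1.7366 ≈ 0.6979
rotate P by −φ2: (-0.0594, 0.1028, -0.3215)
  A=0.1894, B=-0.3215, C=(l²−L²−A²−y'²−z²)/(2L)=-0.0616
  θ2 = atan2(B,A) + arccos(C/0.3731) = 0.6982
rotate P by −φ3: (0.1187, 0.0000, -0.3215)
  A=0.0113, B=-0.3215, C=(l²−L²−A²−y'²−z²)/(2L)=0.0670
  √(A²+B²)=0.3217;  θ3 = -1.5356+1.3611 ≈ -0.1745

θ₁ = 0.6979, θ₂ = 0.6982, θ₃ = -0.1745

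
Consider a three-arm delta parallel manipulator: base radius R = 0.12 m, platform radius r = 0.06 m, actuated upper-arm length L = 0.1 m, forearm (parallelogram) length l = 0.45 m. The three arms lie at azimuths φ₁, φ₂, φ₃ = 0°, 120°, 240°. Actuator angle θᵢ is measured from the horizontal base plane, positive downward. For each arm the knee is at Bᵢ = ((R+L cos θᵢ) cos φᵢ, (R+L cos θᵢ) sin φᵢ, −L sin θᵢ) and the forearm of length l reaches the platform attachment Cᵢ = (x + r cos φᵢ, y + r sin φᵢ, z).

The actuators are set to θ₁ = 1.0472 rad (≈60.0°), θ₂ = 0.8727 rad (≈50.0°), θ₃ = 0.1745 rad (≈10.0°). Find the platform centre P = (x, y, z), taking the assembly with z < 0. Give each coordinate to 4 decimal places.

arm 1 at φ=0.0°: ρ1 = 0.1100;  S1 = (0.1100, 0.0000, -0.0866)
φ2=120.0°: virtual centre (-0.0621, 0.1076, -0.0766), radius l
S3 = (0.1585·cos240.0°, 0.1585·sin240.0°, -0.0174) = (-0.0792, -0.1372, -0.0174)
eliminate P² terms by subtracting sphere 1 from 2 and 3
linear system: -0.3443x+0.2153y = 0.0017−0.0200z; -0.3785x+-0.2745y = 0.0058−0.1385z
Cramer: x(z) = -0.0098+0.2006z;  y(z) = -0.0077+0.2279z
quadratic in z: (1.0922)z²+(0.1216)z+(-0.1806)=0, √Δ=0.8965 → z ∈ {-0.4661, 0.3547}; z = -0.4661 (taking z<0)
x = -0.1033, y = -0.1139

(-0.1033, -0.1139, -0.4661)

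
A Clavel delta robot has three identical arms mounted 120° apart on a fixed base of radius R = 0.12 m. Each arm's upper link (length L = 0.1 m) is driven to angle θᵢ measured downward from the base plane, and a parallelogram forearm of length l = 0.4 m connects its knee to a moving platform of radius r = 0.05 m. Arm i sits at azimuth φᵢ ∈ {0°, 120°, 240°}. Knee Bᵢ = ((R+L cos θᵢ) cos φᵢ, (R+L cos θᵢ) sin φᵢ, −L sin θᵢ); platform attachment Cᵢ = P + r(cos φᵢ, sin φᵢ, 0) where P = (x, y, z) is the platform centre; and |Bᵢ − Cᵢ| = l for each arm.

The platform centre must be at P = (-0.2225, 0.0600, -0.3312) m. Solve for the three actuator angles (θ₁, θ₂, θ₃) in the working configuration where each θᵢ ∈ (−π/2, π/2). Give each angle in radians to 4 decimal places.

θ₁ = 1.3091, θ₂ = -0.3492, θ₃ = 0.1746

φ1=0.0° → target in arm frame (-0.2225, 0.0600)
  A=0.2925, B=-0.3312, C=(l²−L²−A²−y'²−z²)/(2L)=-0.2442
  √(A²+B²)=0.4419;  θ1 = -0.8474+2.1565 ≈ 1.3091
arm 2 (φ=120.0°): x'=0.1632, y'=0.1627
  A=-0.0932, B=-0.3312, C=(l²−L²−A²−y'²−z²)/(2L)=0.0257
  √(A²+B²)=0.3441;  θ2 = -1.8451+1.4959 ≈ -0.3492
arm 3 (φ=240.0°): x'=0.0593, y'=-0.2227
  A=0.0107, B=-0.3312, C=(l²−L²−A²−y'²−z²)/(2L)=-0.0470
  θ3 = atan2(B,A) + arccos(C/0.3314) = 0.1746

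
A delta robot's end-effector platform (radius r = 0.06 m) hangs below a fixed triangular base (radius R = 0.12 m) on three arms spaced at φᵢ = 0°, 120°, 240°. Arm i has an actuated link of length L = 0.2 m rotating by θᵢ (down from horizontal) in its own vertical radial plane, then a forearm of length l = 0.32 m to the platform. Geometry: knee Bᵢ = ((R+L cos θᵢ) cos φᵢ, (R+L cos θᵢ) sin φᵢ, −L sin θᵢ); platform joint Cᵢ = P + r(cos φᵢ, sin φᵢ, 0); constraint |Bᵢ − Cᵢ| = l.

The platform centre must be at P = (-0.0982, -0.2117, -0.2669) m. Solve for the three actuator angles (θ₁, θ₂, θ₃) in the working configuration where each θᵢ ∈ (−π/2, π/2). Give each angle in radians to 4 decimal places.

θ₁ = 1.2217, θ₂ = 1.3089, θ₃ = -0.2617

rotate P by −φ1: (-0.0982, -0.2117, -0.2669)
  A cos θ + B sin θ = C:  0.1582·cos θ + -0.2669·sin θ = -0.1967
  γ=atan2(-0.2669,0.1582)=-1.0357;  ψ=arccos(-0.6340)=2.2575;  θ1=γ+ψ≈1.2217
arm 2 (φ=120.0°): x'=-0.1342, y'=0.1909
  A cos θ + B sin θ = C:  0.1942·cos θ + -0.2669·sin θ = -0.2075
  √(A²+B²)=0.3301;  θ2 = -0.9417+2.2506 ≈ 1.3089
rotate P by −φ3: (0.2324, 0.0208, -0.2669)
  e−x'=-0.1724;  (l²−L²−(e−x')²−y'²−z²)/2L = -0.0975
  √(A²+B²)=0.3178;  θ3 = -2.1444+1.8827 ≈ -0.2617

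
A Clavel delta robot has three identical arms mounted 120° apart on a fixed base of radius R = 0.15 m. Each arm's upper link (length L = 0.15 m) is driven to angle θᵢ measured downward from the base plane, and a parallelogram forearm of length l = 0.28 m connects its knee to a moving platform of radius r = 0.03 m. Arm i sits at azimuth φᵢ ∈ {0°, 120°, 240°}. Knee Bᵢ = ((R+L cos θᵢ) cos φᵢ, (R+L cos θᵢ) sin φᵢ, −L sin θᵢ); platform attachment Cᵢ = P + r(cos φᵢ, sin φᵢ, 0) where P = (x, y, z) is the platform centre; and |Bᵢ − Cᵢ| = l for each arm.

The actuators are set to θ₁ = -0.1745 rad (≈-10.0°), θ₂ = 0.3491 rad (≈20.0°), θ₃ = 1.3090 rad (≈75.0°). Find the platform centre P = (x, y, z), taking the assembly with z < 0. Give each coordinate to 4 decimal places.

φ1=0.0°: virtual centre (0.2677, 0.0000, 0.0260), radius l
arm 2 at φ=120.0°: ρ2 = 0.2610;  centre 2 = (-0.1305, 0.2260, -0.0513)
centre 3 = (0.1588·cos240.0°, 0.1588·sin240.0°, -0.1449) = (-0.0794, -0.1375, -0.1449)
|centre ₂|²−|centre ₁|² = -0.0016;  |centre ₃|²−|centre ₁|² = -0.0261
plane₁₂: -0.7964x+0.4520y+-0.1547z = -0.0016
Cramer: x(z) = 0.0230-0.3698z;  y(z) = 0.0369-0.3094z
sphere 1 gives Az²+Bz+C=0 with A=1.2325, B=0.1061, C=-0.0165;  B²−4AC=0.0925;  roots -0.1664, 0.0803;  negative root z = -0.1664
x = 0.0845, y = 0.0884

(0.0845, 0.0884, -0.1664)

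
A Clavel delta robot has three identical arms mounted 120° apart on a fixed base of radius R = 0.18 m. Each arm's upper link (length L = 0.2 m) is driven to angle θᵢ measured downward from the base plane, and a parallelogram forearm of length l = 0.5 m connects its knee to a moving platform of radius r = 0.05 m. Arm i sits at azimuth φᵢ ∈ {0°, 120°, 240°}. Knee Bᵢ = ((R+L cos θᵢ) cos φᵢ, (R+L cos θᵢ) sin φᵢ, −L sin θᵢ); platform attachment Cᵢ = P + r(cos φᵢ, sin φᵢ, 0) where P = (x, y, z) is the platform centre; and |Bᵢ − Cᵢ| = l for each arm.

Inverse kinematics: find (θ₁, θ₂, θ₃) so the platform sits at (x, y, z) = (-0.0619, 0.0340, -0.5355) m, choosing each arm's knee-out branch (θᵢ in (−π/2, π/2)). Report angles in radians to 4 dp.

θ₁ = 0.8726, θ₂ = 0.5234, θ₃ = 0.6979

φ1=0.0° → target in arm frame (-0.0619, 0.0340)
  e−x'=0.1919;  (l²−L²−(e−x')²−y'²−z²)/2L = -0.2869
  θ1 = atan2(B,A) + arccos(C/0.5688) = 0.8726
φ2=120.0° → target in arm frame (0.0604, 0.0366)
  e−x'=0.0696;  (l²−L²−(e−x')²−y'²−z²)/2L = -0.2074
  √(A²+B²)=0.5400;  θ2 = -1.4415+1.9649 ≈ 0.5234
rotate P by −φ3: (0.0015, -0.0706, -0.5355)
  e−x'=0.1285;  (l²−L²−(e−x')²−y'²−z²)/2L = -0.2456
  γ=atan2(-0.5355,0.1285)=-1.3353;  ψ=arccos(-0.4461)=2.0331;  θ3=γ+ψ≈0.6979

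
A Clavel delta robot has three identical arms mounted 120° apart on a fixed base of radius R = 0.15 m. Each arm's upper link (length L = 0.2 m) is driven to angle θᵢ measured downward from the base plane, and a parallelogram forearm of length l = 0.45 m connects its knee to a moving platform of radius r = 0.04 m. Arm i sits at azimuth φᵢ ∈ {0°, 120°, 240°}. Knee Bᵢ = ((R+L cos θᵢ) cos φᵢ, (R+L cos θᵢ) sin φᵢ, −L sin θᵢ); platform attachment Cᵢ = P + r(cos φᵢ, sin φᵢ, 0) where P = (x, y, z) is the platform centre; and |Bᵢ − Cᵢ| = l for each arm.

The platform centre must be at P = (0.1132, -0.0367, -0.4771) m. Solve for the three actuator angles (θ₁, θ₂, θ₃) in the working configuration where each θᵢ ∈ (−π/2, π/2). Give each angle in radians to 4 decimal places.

θ₁ = 0.3491, θ₂ = 0.9600, θ₃ = 0.7856

φ1=0.0° → target in arm frame (0.1132, -0.0367)
  e−x'=-0.0032;  (l²−L²−(e−x')²−y'²−z²)/2L = -0.1662
  θ1 = atan2(B,A) + arccos(C/0.4771) = 0.3491
rotate P by −φ2: (-0.0884, -0.0797, -0.4771)
  A=0.1984, B=-0.4771, C=(l²−L²−A²−y'²−z²)/(2L)=-0.2771
  θ2 = atan2(B,A) + arccos(C/0.5167) = 0.9600
rotate P by −φ3: (-0.0248, 0.1164, -0.4771)
  e−x'=0.1348;  (l²−L²−(e−x')²−y'²−z²)/2L = -0.2421
  θ3 = atan2(B,A) + arccos(C/0.4958) = 0.7856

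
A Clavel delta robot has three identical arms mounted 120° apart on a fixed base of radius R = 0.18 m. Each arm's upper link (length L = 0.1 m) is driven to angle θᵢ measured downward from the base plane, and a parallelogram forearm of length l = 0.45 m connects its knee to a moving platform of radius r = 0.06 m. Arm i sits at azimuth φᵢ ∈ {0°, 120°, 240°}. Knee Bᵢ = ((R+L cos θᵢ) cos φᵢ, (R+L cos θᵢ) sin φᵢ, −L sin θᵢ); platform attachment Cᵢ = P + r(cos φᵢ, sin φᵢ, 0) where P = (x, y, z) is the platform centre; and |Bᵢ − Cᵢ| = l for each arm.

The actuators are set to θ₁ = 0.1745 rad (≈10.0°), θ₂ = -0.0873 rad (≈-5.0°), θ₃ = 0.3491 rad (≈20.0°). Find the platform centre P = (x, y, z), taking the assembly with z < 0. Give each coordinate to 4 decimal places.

(-0.0047, 0.0481, -0.4051)

S1 = (0.2185·cos0.0°, 0.2185·sin0.0°, -0.0174) = (0.2185, 0.0000, -0.0174)
S2 = (0.2196·cos120.0°, 0.2196·sin120.0°, 0.0087) = (-0.1098, 0.1902, 0.0087)
S3 = (0.2140·cos240.0°, 0.2140·sin240.0°, -0.0342) = (-0.1070, -0.1853, -0.0342)
|S₂|²−|S₁|² = 0.0003;  |S₃|²−|S₁|² = -0.0011
plane₁₂: -0.6566x+0.3804y+0.0522z = 0.0003
Cramer: x(z) = 0.0006+0.0133z;  y(z) = 0.0018-0.1142z
quadratic in z: (1.0132)z²+(0.0285)z+(-0.1547)=0, √Δ=0.7924 → z ∈ {-0.4051, 0.3770}; z = -0.4051 (taking z<0)
x = -0.0047, y = 0.0481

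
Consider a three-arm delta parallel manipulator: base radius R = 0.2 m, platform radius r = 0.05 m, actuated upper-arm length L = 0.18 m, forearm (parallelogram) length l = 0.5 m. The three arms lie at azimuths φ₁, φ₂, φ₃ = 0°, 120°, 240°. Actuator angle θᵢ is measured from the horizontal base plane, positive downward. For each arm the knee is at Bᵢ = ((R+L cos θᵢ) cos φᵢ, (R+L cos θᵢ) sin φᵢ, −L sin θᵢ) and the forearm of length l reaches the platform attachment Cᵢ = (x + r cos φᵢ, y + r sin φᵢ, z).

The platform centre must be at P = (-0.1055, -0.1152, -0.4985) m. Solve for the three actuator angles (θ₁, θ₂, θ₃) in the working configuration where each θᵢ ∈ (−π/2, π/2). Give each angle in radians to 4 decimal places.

φ1=0.0° → target in arm frame (-0.1055, -0.1152)
  A=0.2555, B=-0.4985, C=(l²−L²−A²−y'²−z²)/(2L)=-0.3040
  θ1 = atan2(B,A) + arccos(C/0.5602) = 1.0474
φ2=120.0° → target in arm frame (-0.0470, 0.1490)
  A cos θ + B sin θ = C:  0.1970·cos θ + -0.4985·sin θ = -0.2553
  θ2 = atan2(B,A) + arccos(C/0.5360) = 0.8728
φ3=240.0° → target in arm frame (0.1525, -0.0338)
  A cos θ + B sin θ = C:  -0.0025·cos θ + -0.4985·sin θ = -0.0890
  γ=atan2(-0.4985,-0.0025)=-1.5758;  ψ=arccos(-0.1786)=1.7503;  θ3=γ+ψ≈0.1745

θ₁ = 1.0474, θ₂ = 0.8728, θ₃ = 0.1745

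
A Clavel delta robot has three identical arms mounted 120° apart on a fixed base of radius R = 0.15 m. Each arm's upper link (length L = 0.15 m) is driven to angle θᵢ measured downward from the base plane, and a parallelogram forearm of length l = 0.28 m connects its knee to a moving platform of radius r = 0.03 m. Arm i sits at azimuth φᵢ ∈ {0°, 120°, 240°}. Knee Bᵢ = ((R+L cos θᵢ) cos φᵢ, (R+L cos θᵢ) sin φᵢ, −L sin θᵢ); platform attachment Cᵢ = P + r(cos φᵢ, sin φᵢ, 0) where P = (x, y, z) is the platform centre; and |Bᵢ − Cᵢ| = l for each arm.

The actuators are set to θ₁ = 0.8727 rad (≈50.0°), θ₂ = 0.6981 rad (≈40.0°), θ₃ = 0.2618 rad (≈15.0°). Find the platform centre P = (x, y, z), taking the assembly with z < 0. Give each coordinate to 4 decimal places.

(-0.0408, -0.0361, -0.2195)

arm 1 at φ=0.0°: ρ1 = 0.2164;  O1 = (0.2164, 0.0000, -0.1149)
arm 2 at φ=120.0°: ρ2 = 0.2349;  O2 = (-0.1175, 0.2034, -0.0964)
O3 = (0.2649·cos240.0°, 0.2649·sin240.0°, -0.0388) = (-0.1324, -0.2294, -0.0388)
subtract pairs → two planes through P
[-0.6677 0.4069 0.0370]·P = 0.0044;  [-0.6977 -0.4588 0.1522]·P = 0.0116
det = 0.5902;  x = -0.0115+0.1337z,  y = -0.0079+0.1284z
into |P−O₁|² = l²: 1.0344z² + 0.1669z + -0.0132 = 0;  Δ = 0.0825;  z = -0.2195 or 0.0582 → z<0 root = -0.2195
x = -0.0408, y = -0.0361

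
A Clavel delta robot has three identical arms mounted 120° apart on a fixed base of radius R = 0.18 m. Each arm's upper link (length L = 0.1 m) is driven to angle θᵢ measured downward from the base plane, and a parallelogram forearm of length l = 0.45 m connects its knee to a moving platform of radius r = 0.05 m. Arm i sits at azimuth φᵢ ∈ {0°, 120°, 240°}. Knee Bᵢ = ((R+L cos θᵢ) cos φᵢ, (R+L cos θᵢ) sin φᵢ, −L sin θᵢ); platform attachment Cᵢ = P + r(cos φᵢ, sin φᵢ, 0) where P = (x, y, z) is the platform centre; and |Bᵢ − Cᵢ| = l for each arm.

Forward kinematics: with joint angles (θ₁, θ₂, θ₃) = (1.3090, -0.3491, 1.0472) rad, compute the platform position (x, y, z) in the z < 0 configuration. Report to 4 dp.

arm 1 at φ=0.0°: e+L cos θ1 = 0.1559;  O1 = (0.1559, 0.0000, -0.0966)
arm 2 at φ=120.0°: e+L cos θ2 = 0.2240;  O2 = (-0.1120, 0.1940, 0.0342)
arm 3 at φ=240.0°: e+L cos θ3 = 0.1800;  O3 = (-0.0900, -0.1559, -0.0866)
subtract pairs → two planes through P
plane₁₂: -0.5357x+0.3879y+0.2616z = 0.0177
det = 0.3578;  x = -0.0222+0.2496z,  y = 0.0149+-0.3296z
sphere 1 gives Az²+Bz+C=0 with A=1.1710, B=0.0944, C=-0.1612;  B²−4AC=0.7641;  roots -0.4136, 0.3329;  negative root z = -0.4136
x = -0.1255, y = 0.1513

(-0.1255, 0.1513, -0.4136)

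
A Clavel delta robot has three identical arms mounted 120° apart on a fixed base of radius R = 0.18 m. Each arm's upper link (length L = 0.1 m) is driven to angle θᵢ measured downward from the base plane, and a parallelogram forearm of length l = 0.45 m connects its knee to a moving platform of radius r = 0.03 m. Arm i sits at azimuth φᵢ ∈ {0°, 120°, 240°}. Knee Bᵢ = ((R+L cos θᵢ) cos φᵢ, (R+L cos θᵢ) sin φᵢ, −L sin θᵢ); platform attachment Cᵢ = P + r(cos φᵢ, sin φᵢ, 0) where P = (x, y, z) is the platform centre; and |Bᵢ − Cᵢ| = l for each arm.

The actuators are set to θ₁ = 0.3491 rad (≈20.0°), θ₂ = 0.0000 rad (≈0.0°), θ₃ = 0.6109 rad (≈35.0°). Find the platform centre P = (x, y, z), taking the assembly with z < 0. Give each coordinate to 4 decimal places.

centre 1 = (0.2440·cos0.0°, 0.2440·sin0.0°, -0.0342) = (0.2440, 0.0000, -0.0342)
centre 2 = (0.2500·cos120.0°, 0.2500·sin120.0°, 0.0000) = (-0.1250, 0.2165, 0.0000)
φ3=240.0°: virtual centre (-0.1160, -0.2008, -0.0574), radius l
eliminate P² terms by subtracting sphere 1 from 2 and 3
linear system: -0.7379x+0.4330y = 0.0018−0.0684z; -0.7198x+-0.4017y = -0.0036−-0.0463z
det = 0.6081;  x = 0.0014+0.0122z,  y = 0.0065+-0.1372z
quadratic in z: (1.0190)z²+(0.0607)z+(-0.1424)=0, √Δ=0.7644 → z ∈ {-0.4048, 0.3453}; z = -0.4048 (taking z<0)
x = -0.0036, y = 0.0621

(-0.0036, 0.0621, -0.4048)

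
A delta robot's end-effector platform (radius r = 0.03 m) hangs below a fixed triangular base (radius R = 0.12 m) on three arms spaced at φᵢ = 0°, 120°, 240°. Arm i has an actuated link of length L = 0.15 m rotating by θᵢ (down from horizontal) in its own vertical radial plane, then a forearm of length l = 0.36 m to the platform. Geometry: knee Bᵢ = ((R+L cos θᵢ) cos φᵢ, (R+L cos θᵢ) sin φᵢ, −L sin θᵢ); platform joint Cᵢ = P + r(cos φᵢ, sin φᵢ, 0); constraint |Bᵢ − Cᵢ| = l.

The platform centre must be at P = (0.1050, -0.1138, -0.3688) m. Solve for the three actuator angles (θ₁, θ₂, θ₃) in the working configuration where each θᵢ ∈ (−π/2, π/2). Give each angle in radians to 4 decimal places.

rotate P by −φ1: (0.1050, -0.1138, -0.3688)
  A cos θ + B sin θ = C:  -0.0150·cos θ + -0.3688·sin θ = -0.1403
  γ=atan2(-0.3688,-0.0150)=-1.6114;  ψ=arccos(-0.3801)=1.9607;  θ1=γ+ψ≈0.3493
φ2=120.0° → target in arm frame (-0.1511, -0.0340)
  A=0.2411, B=-0.3688, C=(l²−L²−A²−y'²−z²)/(2L)=-0.2939
  √(A²+B²)=0.4406;  θ2 = -0.9919+2.3011 ≈ 1.3093
arm 3 (φ=240.0°): x'=0.0461, y'=0.1478
  A=0.0439, B=-0.3688, C=(l²−L²−A²−y'²−z²)/(2L)=-0.1757
  θ3 = atan2(B,A) + arccos(C/0.3714) = 0.6113

θ₁ = 0.3493, θ₂ = 1.3093, θ₃ = 0.6113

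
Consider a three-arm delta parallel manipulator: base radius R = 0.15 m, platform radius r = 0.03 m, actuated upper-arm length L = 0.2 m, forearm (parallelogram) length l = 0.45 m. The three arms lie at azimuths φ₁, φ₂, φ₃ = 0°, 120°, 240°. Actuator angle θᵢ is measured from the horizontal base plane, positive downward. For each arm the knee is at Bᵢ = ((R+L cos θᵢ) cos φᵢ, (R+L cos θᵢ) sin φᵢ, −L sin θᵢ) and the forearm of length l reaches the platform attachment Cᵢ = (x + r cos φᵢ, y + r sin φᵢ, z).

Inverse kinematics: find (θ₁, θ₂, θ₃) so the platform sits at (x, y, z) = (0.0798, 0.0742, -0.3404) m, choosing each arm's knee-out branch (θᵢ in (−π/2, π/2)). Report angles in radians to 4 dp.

rotate P by −φ1: (0.0798, 0.0742, -0.3404)
  e−x'=0.0402;  (l²−L²−(e−x')²−y'²−z²)/2L = 0.0988
  γ=atan2(-0.3404,0.0402)=-1.4532;  ψ=arccos(0.2881)=1.2785;  θ1=γ+ψ≈-0.1747
φ2=120.0° → target in arm frame (0.0244, -0.1062)
  A=0.0956, B=-0.3404, C=(l²−L²−A²−y'²−z²)/(2L)=0.0655
  θ2 = atan2(B,A) + arccos(C/0.3536) = 0.0876
rotate P by −φ3: (-0.1042, 0.0320, -0.3404)
  A cos θ + B sin θ = C:  0.2242·cos θ + -0.3404·sin θ = -0.0116
  θ3 = atan2(B,A) + arccos(C/0.4076) = 0.6108

θ₁ = -0.1747, θ₂ = 0.0876, θ₃ = 0.6108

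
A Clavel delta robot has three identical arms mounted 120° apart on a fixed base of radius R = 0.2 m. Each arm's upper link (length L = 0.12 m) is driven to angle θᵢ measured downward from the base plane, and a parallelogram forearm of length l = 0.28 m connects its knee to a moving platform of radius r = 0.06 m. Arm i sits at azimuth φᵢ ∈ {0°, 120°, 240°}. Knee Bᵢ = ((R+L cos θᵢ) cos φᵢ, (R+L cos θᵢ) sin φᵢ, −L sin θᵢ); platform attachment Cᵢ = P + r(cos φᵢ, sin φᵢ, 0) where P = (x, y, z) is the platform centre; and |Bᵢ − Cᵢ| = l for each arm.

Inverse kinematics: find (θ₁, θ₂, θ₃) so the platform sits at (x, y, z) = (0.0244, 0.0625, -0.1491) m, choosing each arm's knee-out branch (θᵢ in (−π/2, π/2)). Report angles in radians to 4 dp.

θ₁ = 0.0878, θ₂ = -0.1750, θ₃ = 0.9598

φ1=0.0° → target in arm frame (0.0244, 0.0625)
  A=0.1156, B=-0.1491, C=(l²−L²−A²−y'²−z²)/(2L)=0.1021
  θ1 = atan2(B,A) + arccos(C/0.1887) = 0.0878
φ2=120.0° → target in arm frame (0.0419, -0.0524)
  e−x'=0.0981;  (l²−L²−(e−x')²−y'²−z²)/2L = 0.1225
  γ=atan2(-0.1491,0.0981)=-0.9890;  ψ=arccos(0.6866)=0.8140;  θ2=γ+ψ≈-0.1750
rotate P by −φ3: (-0.0663, -0.0101, -0.1491)
  A=0.2063, B=-0.1491, C=(l²−L²−A²−y'²−z²)/(2L)=-0.0038
  √(A²+B²)=0.2546;  θ3 = -0.6258+1.5856 ≈ 0.9598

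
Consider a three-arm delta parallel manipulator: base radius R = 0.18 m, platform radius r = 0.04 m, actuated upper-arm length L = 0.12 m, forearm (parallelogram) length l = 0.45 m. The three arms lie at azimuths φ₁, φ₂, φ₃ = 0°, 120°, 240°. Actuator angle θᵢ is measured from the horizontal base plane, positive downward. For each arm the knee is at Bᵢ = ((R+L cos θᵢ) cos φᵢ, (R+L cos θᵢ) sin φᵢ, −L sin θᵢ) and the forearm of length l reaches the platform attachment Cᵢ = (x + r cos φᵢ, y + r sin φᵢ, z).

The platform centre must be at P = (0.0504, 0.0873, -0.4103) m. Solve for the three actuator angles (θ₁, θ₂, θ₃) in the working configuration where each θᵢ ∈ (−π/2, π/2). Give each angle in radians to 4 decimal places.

arm 1 (φ=0.0°): x'=0.0504, y'=0.0873
  e−x'=0.0896;  (l²−L²−(e−x')²−y'²−z²)/2L = 0.0171
  γ=atan2(-0.4103,0.0896)=-1.3558;  ψ=arccos(0.0407)=1.5301;  θ1=γ+ψ≈0.1743
arm 2 (φ=120.0°): x'=0.0504, y'=-0.0873
  A cos θ + B sin θ = C:  0.0896·cos θ + -0.4103·sin θ = 0.0171
  γ=atan2(-0.4103,0.0896)=-1.3558;  ψ=arccos(0.0407)=1.5301;  θ2=γ+ψ≈0.1742
rotate P by −φ3: (-0.1008, 0.0000, -0.4103)
  A=0.2408, B=-0.4103, C=(l²−L²−A²−y'²−z²)/(2L)=-0.1593
  √(A²+B²)=0.4757;  θ3 = -1.0401+1.9122 ≈ 0.8722

θ₁ = 0.1743, θ₂ = 0.1742, θ₃ = 0.8722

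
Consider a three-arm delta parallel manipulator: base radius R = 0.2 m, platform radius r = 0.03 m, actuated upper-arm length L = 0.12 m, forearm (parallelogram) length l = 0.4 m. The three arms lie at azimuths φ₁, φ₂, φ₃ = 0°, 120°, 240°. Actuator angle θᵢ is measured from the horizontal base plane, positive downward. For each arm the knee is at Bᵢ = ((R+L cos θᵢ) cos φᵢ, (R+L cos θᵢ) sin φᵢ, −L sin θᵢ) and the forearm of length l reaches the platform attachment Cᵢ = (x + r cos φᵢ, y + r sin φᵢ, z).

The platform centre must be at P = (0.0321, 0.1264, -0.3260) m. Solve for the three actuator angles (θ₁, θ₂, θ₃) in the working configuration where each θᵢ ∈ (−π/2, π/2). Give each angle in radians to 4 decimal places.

φ1=0.0° → target in arm frame (0.0321, 0.1264)
  A=0.1379, B=-0.3260, C=(l²−L²−A²−y'²−z²)/(2L)=0.0180
  √(A²+B²)=0.3540;  θ1 = -1.1706+1.5198 ≈ 0.3492
arm 2 (φ=120.0°): x'=0.0934, y'=-0.0910
  e−x'=0.0766;  (l²−L²−(e−x')²−y'²−z²)/2L = 0.1049
  θ2 = atan2(B,A) + arccos(C/0.3349) = -0.0879
rotate P by −φ3: (-0.1255, -0.0354, -0.3260)
  e−x'=0.2955;  (l²−L²−(e−x')²−y'²−z²)/2L = -0.2052
  √(A²+B²)=0.4400;  θ3 = -0.8344+2.0561 ≈ 1.2217

θ₁ = 0.3492, θ₂ = -0.0879, θ₃ = 1.2217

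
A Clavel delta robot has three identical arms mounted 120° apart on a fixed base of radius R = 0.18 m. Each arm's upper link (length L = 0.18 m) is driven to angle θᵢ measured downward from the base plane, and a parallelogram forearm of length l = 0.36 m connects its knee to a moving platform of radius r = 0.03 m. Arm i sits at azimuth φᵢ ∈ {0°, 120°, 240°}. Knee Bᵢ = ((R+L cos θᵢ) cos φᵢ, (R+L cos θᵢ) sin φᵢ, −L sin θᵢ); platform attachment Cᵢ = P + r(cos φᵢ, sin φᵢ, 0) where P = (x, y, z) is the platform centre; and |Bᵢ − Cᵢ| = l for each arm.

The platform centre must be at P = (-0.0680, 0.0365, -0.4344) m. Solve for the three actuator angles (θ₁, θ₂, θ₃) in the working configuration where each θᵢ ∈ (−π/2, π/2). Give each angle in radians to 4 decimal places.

θ₁ = 1.3961, θ₂ = 0.8727, θ₃ = 1.1342

arm 1 (φ=0.0°): x'=-0.0680, y'=0.0365
  A cos θ + B sin θ = C:  0.2180·cos θ + -0.4344·sin θ = -0.3899
  γ=atan2(-0.4344,0.2180)=-1.1057;  ψ=arccos(-0.8022)=2.5017;  θ1=γ+ψ≈1.3961
arm 2 (φ=120.0°): x'=0.0656, y'=0.0406
  A cos θ + B sin θ = C:  0.0844·cos θ + -0.4344·sin θ = -0.2785
  √(A²+B²)=0.4425;  θ2 = -1.3789+2.2516 ≈ 0.8727
φ3=240.0° → target in arm frame (0.0024, -0.0771)
  A cos θ + B sin θ = C:  0.1476·cos θ + -0.4344·sin θ = -0.3312
  γ=atan2(-0.4344,0.1476)=-1.2432;  ψ=arccos(-0.7220)=2.3774;  θ3=γ+ψ≈1.1342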